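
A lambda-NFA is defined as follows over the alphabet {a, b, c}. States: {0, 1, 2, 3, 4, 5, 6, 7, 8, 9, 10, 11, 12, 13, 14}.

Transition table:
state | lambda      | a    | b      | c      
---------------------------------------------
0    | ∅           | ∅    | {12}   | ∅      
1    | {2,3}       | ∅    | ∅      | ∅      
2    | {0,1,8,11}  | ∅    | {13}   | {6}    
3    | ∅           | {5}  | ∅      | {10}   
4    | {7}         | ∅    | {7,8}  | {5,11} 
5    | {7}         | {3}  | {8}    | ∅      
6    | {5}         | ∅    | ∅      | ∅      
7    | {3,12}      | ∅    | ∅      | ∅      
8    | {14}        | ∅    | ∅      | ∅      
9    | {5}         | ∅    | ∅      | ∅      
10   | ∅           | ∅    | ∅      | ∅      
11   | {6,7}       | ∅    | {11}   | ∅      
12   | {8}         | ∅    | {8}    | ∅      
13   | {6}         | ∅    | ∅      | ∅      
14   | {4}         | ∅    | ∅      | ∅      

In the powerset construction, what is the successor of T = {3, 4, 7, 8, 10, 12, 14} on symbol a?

3 on a → {5}.
No a-transition from 4, 7, 8, 10, 12, 14.
Union after reading a: {5}.
Now take the lambda-closure:
From 5 via lambda: add 7.
From 7 via lambda: add 3, 12.
From 12 via lambda: add 8.
From 8 via lambda: add 14.
From 14 via lambda: add 4.
No new states can be added; the closed set is {3, 4, 5, 7, 8, 12, 14}.

{3, 4, 5, 7, 8, 12, 14}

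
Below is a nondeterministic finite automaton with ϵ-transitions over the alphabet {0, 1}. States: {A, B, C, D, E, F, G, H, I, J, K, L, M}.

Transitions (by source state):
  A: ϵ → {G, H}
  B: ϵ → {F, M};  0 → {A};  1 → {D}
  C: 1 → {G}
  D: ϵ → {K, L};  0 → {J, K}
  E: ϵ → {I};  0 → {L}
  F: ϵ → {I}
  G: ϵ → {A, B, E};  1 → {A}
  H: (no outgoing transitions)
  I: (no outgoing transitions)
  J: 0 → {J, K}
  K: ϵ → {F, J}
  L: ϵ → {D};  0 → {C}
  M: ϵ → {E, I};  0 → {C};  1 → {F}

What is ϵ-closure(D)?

{D, F, I, J, K, L}

Start with {D}.
From D via ϵ: add K, L.
From K via ϵ: add F, J.
From F via ϵ: add I.
No new states can be added; the closed set is {D, F, I, J, K, L}.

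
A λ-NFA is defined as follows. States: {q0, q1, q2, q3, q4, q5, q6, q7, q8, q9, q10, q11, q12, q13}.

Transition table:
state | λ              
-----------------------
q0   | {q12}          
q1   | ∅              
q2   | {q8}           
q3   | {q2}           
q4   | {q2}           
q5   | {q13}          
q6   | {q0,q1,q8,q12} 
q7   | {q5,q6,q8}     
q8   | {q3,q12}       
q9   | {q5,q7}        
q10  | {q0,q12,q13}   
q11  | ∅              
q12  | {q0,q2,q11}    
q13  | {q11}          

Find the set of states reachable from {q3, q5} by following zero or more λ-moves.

{q0, q2, q3, q5, q8, q11, q12, q13}

Start with {q3, q5}.
From q3 via λ: add q2.
From q5 via λ: add q13.
From q2 via λ: add q8.
From q13 via λ: add q11.
From q8 via λ: add q12.
From q12 via λ: add q0.
No new states can be added; the closed set is {q0, q2, q3, q5, q8, q11, q12, q13}.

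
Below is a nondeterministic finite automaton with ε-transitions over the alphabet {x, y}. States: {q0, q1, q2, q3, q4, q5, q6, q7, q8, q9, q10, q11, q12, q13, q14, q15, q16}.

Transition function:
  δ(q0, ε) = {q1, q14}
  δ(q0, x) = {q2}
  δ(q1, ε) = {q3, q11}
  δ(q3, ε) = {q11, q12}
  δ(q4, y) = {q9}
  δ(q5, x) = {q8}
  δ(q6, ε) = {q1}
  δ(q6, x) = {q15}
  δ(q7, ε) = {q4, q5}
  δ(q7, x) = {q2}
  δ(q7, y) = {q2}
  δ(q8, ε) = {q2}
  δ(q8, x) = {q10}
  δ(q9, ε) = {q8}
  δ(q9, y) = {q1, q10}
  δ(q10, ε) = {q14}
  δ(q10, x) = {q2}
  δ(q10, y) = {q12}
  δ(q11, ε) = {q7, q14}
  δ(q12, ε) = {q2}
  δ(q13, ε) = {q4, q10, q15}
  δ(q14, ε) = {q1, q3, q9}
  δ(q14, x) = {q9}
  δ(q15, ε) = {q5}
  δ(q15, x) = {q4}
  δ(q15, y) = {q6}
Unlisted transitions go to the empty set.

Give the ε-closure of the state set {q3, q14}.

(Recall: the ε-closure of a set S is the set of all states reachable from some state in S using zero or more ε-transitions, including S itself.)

Start with {q3, q14}.
From q3 via ε: add q11, q12.
From q14 via ε: add q1, q9.
From q9 via ε: add q8.
From q11 via ε: add q7.
From q12 via ε: add q2.
From q7 via ε: add q4, q5.
No new states can be added; the closed set is {q1, q2, q3, q4, q5, q7, q8, q9, q11, q12, q14}.

{q1, q2, q3, q4, q5, q7, q8, q9, q11, q12, q14}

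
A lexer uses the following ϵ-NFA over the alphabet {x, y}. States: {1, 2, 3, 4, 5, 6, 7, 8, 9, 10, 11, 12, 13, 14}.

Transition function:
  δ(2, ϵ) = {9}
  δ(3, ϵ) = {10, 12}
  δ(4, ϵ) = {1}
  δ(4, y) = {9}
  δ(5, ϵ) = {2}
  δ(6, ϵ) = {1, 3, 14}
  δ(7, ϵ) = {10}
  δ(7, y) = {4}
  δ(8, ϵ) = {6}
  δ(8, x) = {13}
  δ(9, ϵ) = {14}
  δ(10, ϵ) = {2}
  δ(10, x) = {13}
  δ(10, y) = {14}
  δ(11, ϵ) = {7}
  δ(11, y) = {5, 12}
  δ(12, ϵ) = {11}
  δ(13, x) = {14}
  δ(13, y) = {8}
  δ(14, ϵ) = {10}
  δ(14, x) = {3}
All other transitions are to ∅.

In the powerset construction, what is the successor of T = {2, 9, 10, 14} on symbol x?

10 on x → {13}.
14 on x → {3}.
No x-transition from 2, 9.
Union after reading x: {3, 13}.
Now take the ϵ-closure:
From 3 via ϵ: add 10, 12.
From 10 via ϵ: add 2.
From 12 via ϵ: add 11.
From 2 via ϵ: add 9.
From 11 via ϵ: add 7.
From 9 via ϵ: add 14.
No new states can be added; the closed set is {2, 3, 7, 9, 10, 11, 12, 13, 14}.

{2, 3, 7, 9, 10, 11, 12, 13, 14}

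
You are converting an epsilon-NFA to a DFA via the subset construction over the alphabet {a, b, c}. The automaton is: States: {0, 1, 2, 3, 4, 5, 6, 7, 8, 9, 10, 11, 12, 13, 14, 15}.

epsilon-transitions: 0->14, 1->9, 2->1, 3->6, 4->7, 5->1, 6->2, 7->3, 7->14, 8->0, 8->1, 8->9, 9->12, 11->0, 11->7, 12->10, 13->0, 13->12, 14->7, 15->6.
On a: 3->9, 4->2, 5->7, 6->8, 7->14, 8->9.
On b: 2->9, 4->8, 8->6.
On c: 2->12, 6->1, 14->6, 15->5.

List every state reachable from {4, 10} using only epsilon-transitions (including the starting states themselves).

{1, 2, 3, 4, 6, 7, 9, 10, 12, 14}

Start with {4, 10}.
From 4 via epsilon: add 7.
From 7 via epsilon: add 3, 14.
From 3 via epsilon: add 6.
From 6 via epsilon: add 2.
From 2 via epsilon: add 1.
From 1 via epsilon: add 9.
From 9 via epsilon: add 12.
No new states can be added; the closed set is {1, 2, 3, 4, 6, 7, 9, 10, 12, 14}.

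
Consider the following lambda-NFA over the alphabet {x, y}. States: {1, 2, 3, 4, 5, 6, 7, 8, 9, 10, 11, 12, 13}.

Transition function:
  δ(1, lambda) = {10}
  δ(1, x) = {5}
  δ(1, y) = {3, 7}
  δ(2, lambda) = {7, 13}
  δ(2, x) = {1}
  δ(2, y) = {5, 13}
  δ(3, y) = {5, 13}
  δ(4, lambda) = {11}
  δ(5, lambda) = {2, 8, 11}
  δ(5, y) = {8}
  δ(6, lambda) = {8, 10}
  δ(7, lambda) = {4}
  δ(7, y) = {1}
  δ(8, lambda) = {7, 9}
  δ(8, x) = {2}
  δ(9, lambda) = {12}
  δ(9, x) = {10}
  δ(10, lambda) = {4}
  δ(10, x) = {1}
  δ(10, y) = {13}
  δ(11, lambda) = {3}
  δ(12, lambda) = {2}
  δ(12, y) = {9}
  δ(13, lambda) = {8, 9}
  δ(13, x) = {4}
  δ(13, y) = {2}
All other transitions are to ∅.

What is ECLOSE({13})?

{2, 3, 4, 7, 8, 9, 11, 12, 13}

Start with {13}.
From 13 via lambda: add 8, 9.
From 8 via lambda: add 7.
From 9 via lambda: add 12.
From 7 via lambda: add 4.
From 12 via lambda: add 2.
From 4 via lambda: add 11.
From 11 via lambda: add 3.
No new states can be added; the closed set is {2, 3, 4, 7, 8, 9, 11, 12, 13}.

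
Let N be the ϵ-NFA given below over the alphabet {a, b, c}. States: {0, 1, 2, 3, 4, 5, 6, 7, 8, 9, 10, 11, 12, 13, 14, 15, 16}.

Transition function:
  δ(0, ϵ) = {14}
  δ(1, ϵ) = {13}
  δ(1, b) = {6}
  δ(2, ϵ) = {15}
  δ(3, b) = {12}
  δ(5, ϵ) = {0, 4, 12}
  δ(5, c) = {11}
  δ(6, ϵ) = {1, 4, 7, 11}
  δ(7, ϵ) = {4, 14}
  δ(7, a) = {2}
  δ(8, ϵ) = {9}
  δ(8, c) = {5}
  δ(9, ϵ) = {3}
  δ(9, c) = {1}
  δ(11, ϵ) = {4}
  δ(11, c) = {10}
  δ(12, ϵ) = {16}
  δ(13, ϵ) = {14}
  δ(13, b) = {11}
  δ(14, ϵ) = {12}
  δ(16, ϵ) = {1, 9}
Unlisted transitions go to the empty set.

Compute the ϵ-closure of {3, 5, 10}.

Start with {3, 5, 10}.
From 5 via ϵ: add 0, 4, 12.
From 0 via ϵ: add 14.
From 12 via ϵ: add 16.
From 16 via ϵ: add 1, 9.
From 1 via ϵ: add 13.
No new states can be added; the closed set is {0, 1, 3, 4, 5, 9, 10, 12, 13, 14, 16}.

{0, 1, 3, 4, 5, 9, 10, 12, 13, 14, 16}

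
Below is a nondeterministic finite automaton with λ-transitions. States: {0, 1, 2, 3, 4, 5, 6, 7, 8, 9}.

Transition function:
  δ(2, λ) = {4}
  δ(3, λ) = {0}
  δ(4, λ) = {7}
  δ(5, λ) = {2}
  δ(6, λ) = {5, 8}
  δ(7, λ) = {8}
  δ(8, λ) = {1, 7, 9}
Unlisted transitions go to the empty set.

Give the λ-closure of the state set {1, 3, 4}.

Start with {1, 3, 4}.
From 3 via λ: add 0.
From 4 via λ: add 7.
From 7 via λ: add 8.
From 8 via λ: add 9.
No new states can be added; the closed set is {0, 1, 3, 4, 7, 8, 9}.

{0, 1, 3, 4, 7, 8, 9}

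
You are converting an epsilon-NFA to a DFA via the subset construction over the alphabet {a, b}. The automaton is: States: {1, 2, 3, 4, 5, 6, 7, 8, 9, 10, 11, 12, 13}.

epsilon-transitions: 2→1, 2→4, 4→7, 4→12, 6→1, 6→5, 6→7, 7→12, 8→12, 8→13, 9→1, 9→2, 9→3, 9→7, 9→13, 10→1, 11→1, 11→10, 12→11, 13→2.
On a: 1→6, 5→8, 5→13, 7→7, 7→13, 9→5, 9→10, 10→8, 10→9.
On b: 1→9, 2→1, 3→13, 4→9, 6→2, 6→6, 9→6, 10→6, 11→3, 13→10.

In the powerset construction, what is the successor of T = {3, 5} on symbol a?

5 on a → {8, 13}.
No a-transition from 3.
Union after reading a: {8, 13}.
Now take the epsilon-closure:
From 8 via epsilon: add 12.
From 13 via epsilon: add 2.
From 2 via epsilon: add 1, 4.
From 12 via epsilon: add 11.
From 4 via epsilon: add 7.
From 11 via epsilon: add 10.
No new states can be added; the closed set is {1, 2, 4, 7, 8, 10, 11, 12, 13}.

{1, 2, 4, 7, 8, 10, 11, 12, 13}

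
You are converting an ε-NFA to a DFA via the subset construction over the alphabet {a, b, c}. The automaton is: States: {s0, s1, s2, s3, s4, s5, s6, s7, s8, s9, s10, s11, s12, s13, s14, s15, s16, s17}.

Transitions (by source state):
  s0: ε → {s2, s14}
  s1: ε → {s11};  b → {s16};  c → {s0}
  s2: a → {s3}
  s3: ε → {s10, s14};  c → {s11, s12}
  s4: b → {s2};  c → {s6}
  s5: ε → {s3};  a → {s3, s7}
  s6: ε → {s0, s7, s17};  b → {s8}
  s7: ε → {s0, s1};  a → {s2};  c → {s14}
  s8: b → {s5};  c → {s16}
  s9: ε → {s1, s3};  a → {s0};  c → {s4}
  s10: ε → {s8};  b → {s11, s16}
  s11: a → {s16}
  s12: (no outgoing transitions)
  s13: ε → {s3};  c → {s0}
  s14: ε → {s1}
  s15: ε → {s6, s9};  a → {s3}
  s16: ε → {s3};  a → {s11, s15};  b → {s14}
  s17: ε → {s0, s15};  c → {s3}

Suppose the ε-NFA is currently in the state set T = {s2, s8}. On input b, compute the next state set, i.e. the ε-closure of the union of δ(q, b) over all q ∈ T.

s8 on b → {s5}.
No b-transition from s2.
Union after reading b: {s5}.
Now take the ε-closure:
From s5 via ε: add s3.
From s3 via ε: add s10, s14.
From s10 via ε: add s8.
From s14 via ε: add s1.
From s1 via ε: add s11.
No new states can be added; the closed set is {s1, s3, s5, s8, s10, s11, s14}.

{s1, s3, s5, s8, s10, s11, s14}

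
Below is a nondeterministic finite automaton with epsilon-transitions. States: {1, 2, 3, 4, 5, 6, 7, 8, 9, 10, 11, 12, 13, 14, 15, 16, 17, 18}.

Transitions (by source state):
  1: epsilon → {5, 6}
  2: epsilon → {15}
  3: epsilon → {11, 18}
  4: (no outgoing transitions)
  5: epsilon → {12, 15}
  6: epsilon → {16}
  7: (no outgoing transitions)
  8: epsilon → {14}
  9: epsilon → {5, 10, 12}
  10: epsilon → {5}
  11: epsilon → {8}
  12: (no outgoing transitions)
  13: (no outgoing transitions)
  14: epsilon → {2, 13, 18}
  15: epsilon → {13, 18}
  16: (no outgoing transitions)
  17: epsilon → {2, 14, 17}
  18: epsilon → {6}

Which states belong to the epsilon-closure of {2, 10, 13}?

Start with {2, 10, 13}.
From 2 via epsilon: add 15.
From 10 via epsilon: add 5.
From 5 via epsilon: add 12.
From 15 via epsilon: add 18.
From 18 via epsilon: add 6.
From 6 via epsilon: add 16.
No new states can be added; the closed set is {2, 5, 6, 10, 12, 13, 15, 16, 18}.

{2, 5, 6, 10, 12, 13, 15, 16, 18}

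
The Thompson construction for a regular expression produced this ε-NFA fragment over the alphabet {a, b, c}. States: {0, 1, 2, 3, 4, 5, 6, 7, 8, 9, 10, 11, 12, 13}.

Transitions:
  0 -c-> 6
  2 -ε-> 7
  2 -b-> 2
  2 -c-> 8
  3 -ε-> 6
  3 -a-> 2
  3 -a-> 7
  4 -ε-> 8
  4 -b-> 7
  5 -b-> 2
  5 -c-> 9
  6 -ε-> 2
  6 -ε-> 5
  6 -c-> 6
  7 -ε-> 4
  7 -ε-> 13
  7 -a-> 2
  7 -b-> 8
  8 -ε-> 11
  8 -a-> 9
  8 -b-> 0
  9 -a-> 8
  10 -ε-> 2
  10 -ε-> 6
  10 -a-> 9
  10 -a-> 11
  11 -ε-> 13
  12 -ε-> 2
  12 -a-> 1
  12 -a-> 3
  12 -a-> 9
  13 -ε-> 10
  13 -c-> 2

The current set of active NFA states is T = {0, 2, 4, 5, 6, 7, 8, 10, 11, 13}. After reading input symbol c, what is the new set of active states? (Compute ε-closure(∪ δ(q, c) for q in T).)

0 on c → {6}.
2 on c → {8}.
5 on c → {9}.
6 on c → {6}.
13 on c → {2}.
No c-transition from 4, 7, 8, 10, 11.
Union after reading c: {2, 6, 8, 9}.
Now take the ε-closure:
From 2 via ε: add 7.
From 6 via ε: add 5.
From 8 via ε: add 11.
From 7 via ε: add 4, 13.
From 13 via ε: add 10.
No new states can be added; the closed set is {2, 4, 5, 6, 7, 8, 9, 10, 11, 13}.

{2, 4, 5, 6, 7, 8, 9, 10, 11, 13}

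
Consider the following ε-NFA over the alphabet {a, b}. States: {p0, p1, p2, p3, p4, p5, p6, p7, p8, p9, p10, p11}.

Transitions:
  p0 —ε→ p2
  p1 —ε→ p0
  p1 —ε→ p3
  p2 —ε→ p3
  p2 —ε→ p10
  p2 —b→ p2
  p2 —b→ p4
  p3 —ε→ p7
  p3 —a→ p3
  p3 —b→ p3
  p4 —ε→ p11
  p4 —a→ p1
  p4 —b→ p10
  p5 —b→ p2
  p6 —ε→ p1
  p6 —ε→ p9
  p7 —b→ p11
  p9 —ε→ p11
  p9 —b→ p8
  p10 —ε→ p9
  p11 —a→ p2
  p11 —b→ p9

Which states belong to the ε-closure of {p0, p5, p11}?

{p0, p2, p3, p5, p7, p9, p10, p11}

Start with {p0, p5, p11}.
From p0 via ε: add p2.
From p2 via ε: add p3, p10.
From p3 via ε: add p7.
From p10 via ε: add p9.
No new states can be added; the closed set is {p0, p2, p3, p5, p7, p9, p10, p11}.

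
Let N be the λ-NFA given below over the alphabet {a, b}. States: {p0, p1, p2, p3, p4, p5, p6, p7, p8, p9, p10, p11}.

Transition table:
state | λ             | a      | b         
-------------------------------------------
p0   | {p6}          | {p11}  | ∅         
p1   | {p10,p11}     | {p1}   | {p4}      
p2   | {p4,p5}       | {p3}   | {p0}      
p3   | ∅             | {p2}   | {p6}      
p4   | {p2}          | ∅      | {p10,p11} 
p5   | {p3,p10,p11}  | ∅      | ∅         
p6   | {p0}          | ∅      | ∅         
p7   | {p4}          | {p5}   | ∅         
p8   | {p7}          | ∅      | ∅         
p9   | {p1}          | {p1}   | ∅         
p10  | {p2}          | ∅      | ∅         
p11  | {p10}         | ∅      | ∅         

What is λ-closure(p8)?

Start with {p8}.
From p8 via λ: add p7.
From p7 via λ: add p4.
From p4 via λ: add p2.
From p2 via λ: add p5.
From p5 via λ: add p3, p10, p11.
No new states can be added; the closed set is {p2, p3, p4, p5, p7, p8, p10, p11}.

{p2, p3, p4, p5, p7, p8, p10, p11}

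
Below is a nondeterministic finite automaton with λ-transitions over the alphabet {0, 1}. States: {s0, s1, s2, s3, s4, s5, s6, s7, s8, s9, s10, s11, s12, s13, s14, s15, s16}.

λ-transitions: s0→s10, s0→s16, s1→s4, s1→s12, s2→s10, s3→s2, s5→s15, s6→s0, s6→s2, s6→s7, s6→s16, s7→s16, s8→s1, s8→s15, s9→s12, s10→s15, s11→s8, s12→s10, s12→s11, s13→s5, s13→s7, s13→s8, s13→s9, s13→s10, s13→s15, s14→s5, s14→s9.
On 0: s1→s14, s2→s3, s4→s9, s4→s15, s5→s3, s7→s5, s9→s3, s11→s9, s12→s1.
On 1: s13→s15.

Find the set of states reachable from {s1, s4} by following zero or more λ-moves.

Start with {s1, s4}.
From s1 via λ: add s12.
From s12 via λ: add s10, s11.
From s10 via λ: add s15.
From s11 via λ: add s8.
No new states can be added; the closed set is {s1, s4, s8, s10, s11, s12, s15}.

{s1, s4, s8, s10, s11, s12, s15}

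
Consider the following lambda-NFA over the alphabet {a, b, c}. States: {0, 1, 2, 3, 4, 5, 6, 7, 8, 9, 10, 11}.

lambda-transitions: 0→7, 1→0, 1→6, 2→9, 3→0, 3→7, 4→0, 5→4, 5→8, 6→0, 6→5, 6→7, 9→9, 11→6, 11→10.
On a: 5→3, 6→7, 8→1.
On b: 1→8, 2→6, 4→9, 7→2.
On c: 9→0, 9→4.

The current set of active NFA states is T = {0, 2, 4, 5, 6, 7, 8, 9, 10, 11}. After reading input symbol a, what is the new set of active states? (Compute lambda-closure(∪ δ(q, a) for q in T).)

5 on a → {3}.
6 on a → {7}.
8 on a → {1}.
No a-transition from 0, 2, 4, 7, 9, 10, 11.
Union after reading a: {1, 3, 7}.
Now take the lambda-closure:
From 1 via lambda: add 0, 6.
From 6 via lambda: add 5.
From 5 via lambda: add 4, 8.
No new states can be added; the closed set is {0, 1, 3, 4, 5, 6, 7, 8}.

{0, 1, 3, 4, 5, 6, 7, 8}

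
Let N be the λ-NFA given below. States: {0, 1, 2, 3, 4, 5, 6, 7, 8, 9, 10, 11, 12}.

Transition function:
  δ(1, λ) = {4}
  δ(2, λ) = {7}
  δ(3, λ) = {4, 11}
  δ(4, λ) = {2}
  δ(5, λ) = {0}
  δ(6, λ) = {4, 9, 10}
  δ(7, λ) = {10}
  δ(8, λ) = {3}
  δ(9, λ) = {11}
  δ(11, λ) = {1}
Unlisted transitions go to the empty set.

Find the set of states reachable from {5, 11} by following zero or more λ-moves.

{0, 1, 2, 4, 5, 7, 10, 11}

Start with {5, 11}.
From 5 via λ: add 0.
From 11 via λ: add 1.
From 1 via λ: add 4.
From 4 via λ: add 2.
From 2 via λ: add 7.
From 7 via λ: add 10.
No new states can be added; the closed set is {0, 1, 2, 4, 5, 7, 10, 11}.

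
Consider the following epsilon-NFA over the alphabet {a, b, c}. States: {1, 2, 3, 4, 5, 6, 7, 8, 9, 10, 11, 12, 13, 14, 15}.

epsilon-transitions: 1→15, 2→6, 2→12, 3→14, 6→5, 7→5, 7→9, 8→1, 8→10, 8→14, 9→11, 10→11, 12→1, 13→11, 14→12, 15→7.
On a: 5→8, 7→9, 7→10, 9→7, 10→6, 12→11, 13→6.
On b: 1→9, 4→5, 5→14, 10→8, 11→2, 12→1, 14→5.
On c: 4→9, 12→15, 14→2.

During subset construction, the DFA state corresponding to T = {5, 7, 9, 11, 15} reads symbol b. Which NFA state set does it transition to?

5 on b → {14}.
11 on b → {2}.
No b-transition from 7, 9, 15.
Union after reading b: {2, 14}.
Now take the epsilon-closure:
From 2 via epsilon: add 6, 12.
From 6 via epsilon: add 5.
From 12 via epsilon: add 1.
From 1 via epsilon: add 15.
From 15 via epsilon: add 7.
From 7 via epsilon: add 9.
From 9 via epsilon: add 11.
No new states can be added; the closed set is {1, 2, 5, 6, 7, 9, 11, 12, 14, 15}.

{1, 2, 5, 6, 7, 9, 11, 12, 14, 15}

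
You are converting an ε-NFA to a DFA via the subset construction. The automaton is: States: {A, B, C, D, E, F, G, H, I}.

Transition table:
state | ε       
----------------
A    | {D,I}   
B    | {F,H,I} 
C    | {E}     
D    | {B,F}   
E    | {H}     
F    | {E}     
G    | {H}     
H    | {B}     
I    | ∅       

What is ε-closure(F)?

Start with {F}.
From F via ε: add E.
From E via ε: add H.
From H via ε: add B.
From B via ε: add I.
No new states can be added; the closed set is {B, E, F, H, I}.

{B, E, F, H, I}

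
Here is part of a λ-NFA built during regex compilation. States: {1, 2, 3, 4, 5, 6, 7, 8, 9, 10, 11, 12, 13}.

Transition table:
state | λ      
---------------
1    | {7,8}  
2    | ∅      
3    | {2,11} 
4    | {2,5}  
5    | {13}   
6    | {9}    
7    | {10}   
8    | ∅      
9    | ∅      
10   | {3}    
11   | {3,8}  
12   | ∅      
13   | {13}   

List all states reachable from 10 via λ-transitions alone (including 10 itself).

{2, 3, 8, 10, 11}

Start with {10}.
From 10 via λ: add 3.
From 3 via λ: add 2, 11.
From 11 via λ: add 8.
No new states can be added; the closed set is {2, 3, 8, 10, 11}.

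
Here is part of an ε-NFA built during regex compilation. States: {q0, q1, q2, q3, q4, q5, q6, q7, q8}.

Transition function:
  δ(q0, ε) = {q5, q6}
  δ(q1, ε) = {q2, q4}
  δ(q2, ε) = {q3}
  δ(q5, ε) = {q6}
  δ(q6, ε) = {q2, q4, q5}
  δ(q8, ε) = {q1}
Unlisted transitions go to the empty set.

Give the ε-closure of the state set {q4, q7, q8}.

Start with {q4, q7, q8}.
From q8 via ε: add q1.
From q1 via ε: add q2.
From q2 via ε: add q3.
No new states can be added; the closed set is {q1, q2, q3, q4, q7, q8}.

{q1, q2, q3, q4, q7, q8}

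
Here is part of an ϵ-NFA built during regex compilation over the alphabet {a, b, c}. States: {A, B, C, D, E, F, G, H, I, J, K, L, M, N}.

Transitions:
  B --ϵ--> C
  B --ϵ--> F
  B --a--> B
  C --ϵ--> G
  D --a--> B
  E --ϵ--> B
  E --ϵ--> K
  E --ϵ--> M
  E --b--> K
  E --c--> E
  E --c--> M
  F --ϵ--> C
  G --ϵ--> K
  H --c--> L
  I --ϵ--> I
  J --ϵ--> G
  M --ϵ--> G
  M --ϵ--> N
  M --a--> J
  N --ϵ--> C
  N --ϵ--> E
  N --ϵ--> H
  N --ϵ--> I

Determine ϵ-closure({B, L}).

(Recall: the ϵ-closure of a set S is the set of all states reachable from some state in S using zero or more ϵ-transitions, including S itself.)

Start with {B, L}.
From B via ϵ: add C, F.
From C via ϵ: add G.
From G via ϵ: add K.
No new states can be added; the closed set is {B, C, F, G, K, L}.

{B, C, F, G, K, L}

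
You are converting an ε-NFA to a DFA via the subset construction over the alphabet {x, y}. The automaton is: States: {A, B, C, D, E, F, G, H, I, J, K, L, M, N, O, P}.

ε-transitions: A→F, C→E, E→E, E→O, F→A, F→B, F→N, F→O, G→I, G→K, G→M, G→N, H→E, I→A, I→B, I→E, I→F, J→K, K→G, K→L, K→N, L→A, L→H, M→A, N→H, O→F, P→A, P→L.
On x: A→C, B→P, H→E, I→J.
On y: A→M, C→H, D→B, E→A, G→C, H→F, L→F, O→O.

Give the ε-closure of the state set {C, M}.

Start with {C, M}.
From C via ε: add E.
From M via ε: add A.
From A via ε: add F.
From E via ε: add O.
From F via ε: add B, N.
From N via ε: add H.
No new states can be added; the closed set is {A, B, C, E, F, H, M, N, O}.

{A, B, C, E, F, H, M, N, O}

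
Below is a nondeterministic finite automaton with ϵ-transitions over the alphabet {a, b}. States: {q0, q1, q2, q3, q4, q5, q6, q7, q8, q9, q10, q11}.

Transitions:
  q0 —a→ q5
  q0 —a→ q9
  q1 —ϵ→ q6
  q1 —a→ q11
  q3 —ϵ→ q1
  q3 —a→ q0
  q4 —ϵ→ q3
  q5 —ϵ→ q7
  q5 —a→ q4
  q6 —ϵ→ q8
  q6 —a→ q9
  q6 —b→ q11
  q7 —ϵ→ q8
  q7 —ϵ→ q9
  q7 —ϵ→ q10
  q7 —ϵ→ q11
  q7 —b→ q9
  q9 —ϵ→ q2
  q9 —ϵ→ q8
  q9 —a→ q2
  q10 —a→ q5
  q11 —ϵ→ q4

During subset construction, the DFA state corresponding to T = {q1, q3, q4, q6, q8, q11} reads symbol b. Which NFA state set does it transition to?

q6 on b → {q11}.
No b-transition from q1, q3, q4, q8, q11.
Union after reading b: {q11}.
Now take the ϵ-closure:
From q11 via ϵ: add q4.
From q4 via ϵ: add q3.
From q3 via ϵ: add q1.
From q1 via ϵ: add q6.
From q6 via ϵ: add q8.
No new states can be added; the closed set is {q1, q3, q4, q6, q8, q11}.

{q1, q3, q4, q6, q8, q11}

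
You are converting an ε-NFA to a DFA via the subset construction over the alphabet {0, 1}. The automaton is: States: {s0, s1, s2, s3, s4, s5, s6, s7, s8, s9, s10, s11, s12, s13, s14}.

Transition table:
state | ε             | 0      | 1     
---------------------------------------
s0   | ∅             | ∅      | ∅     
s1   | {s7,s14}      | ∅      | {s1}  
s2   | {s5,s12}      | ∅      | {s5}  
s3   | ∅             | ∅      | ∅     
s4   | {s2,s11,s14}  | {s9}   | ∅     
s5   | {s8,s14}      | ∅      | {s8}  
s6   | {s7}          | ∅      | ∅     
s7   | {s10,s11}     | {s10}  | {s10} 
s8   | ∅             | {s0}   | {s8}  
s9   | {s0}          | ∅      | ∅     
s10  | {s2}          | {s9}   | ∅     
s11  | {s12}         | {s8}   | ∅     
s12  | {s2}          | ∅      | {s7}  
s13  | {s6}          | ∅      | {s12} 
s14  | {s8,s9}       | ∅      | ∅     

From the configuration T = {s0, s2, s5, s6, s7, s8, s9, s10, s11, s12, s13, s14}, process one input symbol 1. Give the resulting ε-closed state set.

s2 on 1 → {s5}.
s5 on 1 → {s8}.
s7 on 1 → {s10}.
s8 on 1 → {s8}.
s12 on 1 → {s7}.
s13 on 1 → {s12}.
No 1-transition from s0, s6, s9, s10, s11, s14.
Union after reading 1: {s5, s7, s8, s10, s12}.
Now take the ε-closure:
From s5 via ε: add s14.
From s7 via ε: add s11.
From s10 via ε: add s2.
From s14 via ε: add s9.
From s9 via ε: add s0.
No new states can be added; the closed set is {s0, s2, s5, s7, s8, s9, s10, s11, s12, s14}.

{s0, s2, s5, s7, s8, s9, s10, s11, s12, s14}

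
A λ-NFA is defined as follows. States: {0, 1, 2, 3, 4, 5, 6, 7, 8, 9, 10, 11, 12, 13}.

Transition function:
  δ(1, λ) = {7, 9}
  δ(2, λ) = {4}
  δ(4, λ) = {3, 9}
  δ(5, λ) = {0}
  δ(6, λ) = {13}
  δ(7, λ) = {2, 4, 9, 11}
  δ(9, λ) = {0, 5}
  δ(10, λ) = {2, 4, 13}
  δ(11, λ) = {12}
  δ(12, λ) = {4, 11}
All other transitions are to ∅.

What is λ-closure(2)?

{0, 2, 3, 4, 5, 9}

Start with {2}.
From 2 via λ: add 4.
From 4 via λ: add 3, 9.
From 9 via λ: add 0, 5.
No new states can be added; the closed set is {0, 2, 3, 4, 5, 9}.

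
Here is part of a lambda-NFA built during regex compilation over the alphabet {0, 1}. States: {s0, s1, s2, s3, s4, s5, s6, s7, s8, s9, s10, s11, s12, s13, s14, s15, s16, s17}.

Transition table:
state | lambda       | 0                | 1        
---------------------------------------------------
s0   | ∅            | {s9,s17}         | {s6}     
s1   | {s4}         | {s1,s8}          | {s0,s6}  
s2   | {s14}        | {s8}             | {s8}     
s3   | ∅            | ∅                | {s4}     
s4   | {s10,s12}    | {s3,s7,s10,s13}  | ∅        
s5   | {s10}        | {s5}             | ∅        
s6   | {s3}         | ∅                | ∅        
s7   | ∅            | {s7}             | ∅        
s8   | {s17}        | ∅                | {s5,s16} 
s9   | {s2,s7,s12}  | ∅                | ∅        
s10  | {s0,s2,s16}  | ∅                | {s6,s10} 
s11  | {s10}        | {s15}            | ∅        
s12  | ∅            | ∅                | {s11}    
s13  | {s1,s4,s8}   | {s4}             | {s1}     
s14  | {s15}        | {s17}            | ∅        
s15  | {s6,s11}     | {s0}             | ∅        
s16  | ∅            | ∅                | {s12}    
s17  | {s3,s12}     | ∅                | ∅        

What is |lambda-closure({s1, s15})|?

12

Start with {s1, s15}.
From s1 via lambda: add s4.
From s15 via lambda: add s6, s11.
From s4 via lambda: add s10, s12.
From s6 via lambda: add s3.
From s10 via lambda: add s0, s2, s16.
From s2 via lambda: add s14.
lambda-closure = {s0, s1, s2, s3, s4, s6, s10, s11, s12, s14, s15, s16}, which has 12 states.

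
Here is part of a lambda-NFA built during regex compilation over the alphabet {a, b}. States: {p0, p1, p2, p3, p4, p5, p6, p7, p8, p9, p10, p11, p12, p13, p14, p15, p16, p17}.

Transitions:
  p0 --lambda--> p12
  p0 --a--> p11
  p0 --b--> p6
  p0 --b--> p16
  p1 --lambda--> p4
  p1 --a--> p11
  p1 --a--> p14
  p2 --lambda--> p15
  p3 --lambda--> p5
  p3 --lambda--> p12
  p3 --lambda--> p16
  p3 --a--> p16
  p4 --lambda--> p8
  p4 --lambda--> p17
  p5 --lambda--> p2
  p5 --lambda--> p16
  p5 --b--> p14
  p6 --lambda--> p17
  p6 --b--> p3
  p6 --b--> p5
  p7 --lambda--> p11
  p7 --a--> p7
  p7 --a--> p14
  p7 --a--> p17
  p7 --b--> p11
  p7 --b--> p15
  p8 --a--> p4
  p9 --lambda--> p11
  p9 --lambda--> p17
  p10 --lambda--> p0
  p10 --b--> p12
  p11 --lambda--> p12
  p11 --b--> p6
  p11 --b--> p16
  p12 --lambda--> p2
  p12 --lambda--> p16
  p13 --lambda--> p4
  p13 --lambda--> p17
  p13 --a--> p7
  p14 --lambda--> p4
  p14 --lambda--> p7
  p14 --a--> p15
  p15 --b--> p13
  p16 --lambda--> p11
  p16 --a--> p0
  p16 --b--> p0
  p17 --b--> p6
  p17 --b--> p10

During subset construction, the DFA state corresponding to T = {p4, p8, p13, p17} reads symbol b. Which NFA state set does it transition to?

p17 on b → {p6, p10}.
No b-transition from p4, p8, p13.
Union after reading b: {p6, p10}.
Now take the lambda-closure:
From p6 via lambda: add p17.
From p10 via lambda: add p0.
From p0 via lambda: add p12.
From p12 via lambda: add p2, p16.
From p2 via lambda: add p15.
From p16 via lambda: add p11.
No new states can be added; the closed set is {p0, p2, p6, p10, p11, p12, p15, p16, p17}.

{p0, p2, p6, p10, p11, p12, p15, p16, p17}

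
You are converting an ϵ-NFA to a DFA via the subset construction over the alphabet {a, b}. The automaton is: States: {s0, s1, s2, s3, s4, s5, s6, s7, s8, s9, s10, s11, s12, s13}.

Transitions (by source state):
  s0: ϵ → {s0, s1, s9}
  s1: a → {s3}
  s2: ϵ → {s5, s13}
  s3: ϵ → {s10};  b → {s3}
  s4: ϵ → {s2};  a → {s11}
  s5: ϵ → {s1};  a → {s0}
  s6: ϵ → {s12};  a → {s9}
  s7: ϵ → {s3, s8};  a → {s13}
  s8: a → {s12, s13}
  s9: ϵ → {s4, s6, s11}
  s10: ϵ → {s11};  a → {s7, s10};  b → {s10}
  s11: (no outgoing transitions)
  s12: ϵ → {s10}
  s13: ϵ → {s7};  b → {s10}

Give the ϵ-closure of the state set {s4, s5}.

{s1, s2, s3, s4, s5, s7, s8, s10, s11, s13}

Start with {s4, s5}.
From s4 via ϵ: add s2.
From s5 via ϵ: add s1.
From s2 via ϵ: add s13.
From s13 via ϵ: add s7.
From s7 via ϵ: add s3, s8.
From s3 via ϵ: add s10.
From s10 via ϵ: add s11.
No new states can be added; the closed set is {s1, s2, s3, s4, s5, s7, s8, s10, s11, s13}.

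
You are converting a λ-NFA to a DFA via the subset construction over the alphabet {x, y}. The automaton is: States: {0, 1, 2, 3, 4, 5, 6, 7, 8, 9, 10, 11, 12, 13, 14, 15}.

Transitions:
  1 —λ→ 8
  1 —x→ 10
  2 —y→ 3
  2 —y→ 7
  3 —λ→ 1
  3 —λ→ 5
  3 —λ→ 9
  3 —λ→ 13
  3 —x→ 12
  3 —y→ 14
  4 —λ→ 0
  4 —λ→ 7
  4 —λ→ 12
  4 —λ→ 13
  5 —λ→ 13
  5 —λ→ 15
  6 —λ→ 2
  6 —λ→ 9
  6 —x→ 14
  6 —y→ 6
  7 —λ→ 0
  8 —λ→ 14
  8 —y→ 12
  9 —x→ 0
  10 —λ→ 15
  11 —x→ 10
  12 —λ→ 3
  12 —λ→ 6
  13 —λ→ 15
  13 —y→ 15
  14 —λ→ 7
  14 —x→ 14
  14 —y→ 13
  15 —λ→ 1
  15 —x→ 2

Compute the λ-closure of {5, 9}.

{0, 1, 5, 7, 8, 9, 13, 14, 15}

Start with {5, 9}.
From 5 via λ: add 13, 15.
From 15 via λ: add 1.
From 1 via λ: add 8.
From 8 via λ: add 14.
From 14 via λ: add 7.
From 7 via λ: add 0.
No new states can be added; the closed set is {0, 1, 5, 7, 8, 9, 13, 14, 15}.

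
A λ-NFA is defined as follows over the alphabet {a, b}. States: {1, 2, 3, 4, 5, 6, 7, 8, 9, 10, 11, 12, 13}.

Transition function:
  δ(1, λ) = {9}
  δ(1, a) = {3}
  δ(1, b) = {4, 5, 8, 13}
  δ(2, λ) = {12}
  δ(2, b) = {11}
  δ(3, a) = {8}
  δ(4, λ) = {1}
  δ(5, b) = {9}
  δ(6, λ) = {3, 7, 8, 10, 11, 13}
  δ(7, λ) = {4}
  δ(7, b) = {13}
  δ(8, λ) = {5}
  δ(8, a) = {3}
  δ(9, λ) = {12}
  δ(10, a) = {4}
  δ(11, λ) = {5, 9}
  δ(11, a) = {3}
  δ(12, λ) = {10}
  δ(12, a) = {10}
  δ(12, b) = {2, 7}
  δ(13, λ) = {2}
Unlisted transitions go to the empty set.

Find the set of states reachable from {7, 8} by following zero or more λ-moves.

Start with {7, 8}.
From 7 via λ: add 4.
From 8 via λ: add 5.
From 4 via λ: add 1.
From 1 via λ: add 9.
From 9 via λ: add 12.
From 12 via λ: add 10.
No new states can be added; the closed set is {1, 4, 5, 7, 8, 9, 10, 12}.

{1, 4, 5, 7, 8, 9, 10, 12}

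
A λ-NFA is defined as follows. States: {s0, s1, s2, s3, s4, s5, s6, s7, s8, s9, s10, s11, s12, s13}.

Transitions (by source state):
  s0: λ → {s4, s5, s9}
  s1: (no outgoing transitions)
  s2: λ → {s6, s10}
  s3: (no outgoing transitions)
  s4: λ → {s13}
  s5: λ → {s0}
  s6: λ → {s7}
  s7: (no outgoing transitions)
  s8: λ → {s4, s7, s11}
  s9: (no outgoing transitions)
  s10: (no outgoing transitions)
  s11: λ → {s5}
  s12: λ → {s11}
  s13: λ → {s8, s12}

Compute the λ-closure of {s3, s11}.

{s0, s3, s4, s5, s7, s8, s9, s11, s12, s13}

Start with {s3, s11}.
From s11 via λ: add s5.
From s5 via λ: add s0.
From s0 via λ: add s4, s9.
From s4 via λ: add s13.
From s13 via λ: add s8, s12.
From s8 via λ: add s7.
No new states can be added; the closed set is {s0, s3, s4, s5, s7, s8, s9, s11, s12, s13}.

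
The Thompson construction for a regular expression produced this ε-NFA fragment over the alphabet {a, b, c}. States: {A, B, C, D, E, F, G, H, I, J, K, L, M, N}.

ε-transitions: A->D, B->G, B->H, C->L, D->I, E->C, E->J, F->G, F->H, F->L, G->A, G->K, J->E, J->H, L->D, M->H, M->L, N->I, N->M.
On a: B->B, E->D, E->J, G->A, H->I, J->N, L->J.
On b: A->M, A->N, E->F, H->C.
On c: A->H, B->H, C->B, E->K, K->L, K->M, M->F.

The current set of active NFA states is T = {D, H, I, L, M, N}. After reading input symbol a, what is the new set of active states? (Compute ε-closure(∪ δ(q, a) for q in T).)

H on a → {I}.
L on a → {J}.
No a-transition from D, I, M, N.
Union after reading a: {I, J}.
Now take the ε-closure:
From J via ε: add E, H.
From E via ε: add C.
From C via ε: add L.
From L via ε: add D.
No new states can be added; the closed set is {C, D, E, H, I, J, L}.

{C, D, E, H, I, J, L}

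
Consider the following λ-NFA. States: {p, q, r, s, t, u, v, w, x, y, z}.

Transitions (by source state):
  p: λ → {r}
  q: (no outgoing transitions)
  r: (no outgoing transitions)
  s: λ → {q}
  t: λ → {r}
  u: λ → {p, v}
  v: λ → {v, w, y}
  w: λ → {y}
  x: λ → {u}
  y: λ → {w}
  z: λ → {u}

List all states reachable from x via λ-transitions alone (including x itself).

{p, r, u, v, w, x, y}

Start with {x}.
From x via λ: add u.
From u via λ: add p, v.
From p via λ: add r.
From v via λ: add w, y.
No new states can be added; the closed set is {p, r, u, v, w, x, y}.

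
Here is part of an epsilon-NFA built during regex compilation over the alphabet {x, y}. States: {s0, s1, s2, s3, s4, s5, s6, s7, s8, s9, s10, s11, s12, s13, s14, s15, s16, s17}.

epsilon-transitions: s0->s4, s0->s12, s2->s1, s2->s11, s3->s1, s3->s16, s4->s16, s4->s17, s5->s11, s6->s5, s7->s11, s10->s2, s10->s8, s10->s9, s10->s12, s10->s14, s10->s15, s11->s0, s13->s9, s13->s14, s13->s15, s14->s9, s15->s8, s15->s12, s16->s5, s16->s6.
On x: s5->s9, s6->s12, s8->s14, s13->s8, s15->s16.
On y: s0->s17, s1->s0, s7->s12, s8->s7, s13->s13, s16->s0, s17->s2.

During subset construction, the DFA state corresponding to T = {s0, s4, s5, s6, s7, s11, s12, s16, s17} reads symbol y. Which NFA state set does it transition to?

{s0, s1, s2, s4, s5, s6, s11, s12, s16, s17}

s0 on y → {s17}.
s7 on y → {s12}.
s16 on y → {s0}.
s17 on y → {s2}.
No y-transition from s4, s5, s6, s11, s12.
Union after reading y: {s0, s2, s12, s17}.
Now take the epsilon-closure:
From s0 via epsilon: add s4.
From s2 via epsilon: add s1, s11.
From s4 via epsilon: add s16.
From s16 via epsilon: add s5, s6.
No new states can be added; the closed set is {s0, s1, s2, s4, s5, s6, s11, s12, s16, s17}.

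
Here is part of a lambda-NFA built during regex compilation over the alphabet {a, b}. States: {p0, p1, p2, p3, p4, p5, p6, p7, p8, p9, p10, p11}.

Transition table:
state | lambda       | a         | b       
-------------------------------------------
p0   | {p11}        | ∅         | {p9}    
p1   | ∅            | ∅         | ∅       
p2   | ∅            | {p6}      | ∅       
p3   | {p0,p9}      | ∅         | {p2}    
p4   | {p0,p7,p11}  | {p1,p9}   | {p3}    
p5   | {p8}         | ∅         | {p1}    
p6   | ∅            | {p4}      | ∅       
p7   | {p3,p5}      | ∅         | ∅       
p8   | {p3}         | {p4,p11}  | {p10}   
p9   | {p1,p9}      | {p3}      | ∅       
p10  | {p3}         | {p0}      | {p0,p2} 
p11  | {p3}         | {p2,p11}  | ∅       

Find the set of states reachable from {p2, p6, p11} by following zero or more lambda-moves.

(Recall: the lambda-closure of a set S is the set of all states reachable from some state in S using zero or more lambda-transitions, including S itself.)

{p0, p1, p2, p3, p6, p9, p11}

Start with {p2, p6, p11}.
From p11 via lambda: add p3.
From p3 via lambda: add p0, p9.
From p9 via lambda: add p1.
No new states can be added; the closed set is {p0, p1, p2, p3, p6, p9, p11}.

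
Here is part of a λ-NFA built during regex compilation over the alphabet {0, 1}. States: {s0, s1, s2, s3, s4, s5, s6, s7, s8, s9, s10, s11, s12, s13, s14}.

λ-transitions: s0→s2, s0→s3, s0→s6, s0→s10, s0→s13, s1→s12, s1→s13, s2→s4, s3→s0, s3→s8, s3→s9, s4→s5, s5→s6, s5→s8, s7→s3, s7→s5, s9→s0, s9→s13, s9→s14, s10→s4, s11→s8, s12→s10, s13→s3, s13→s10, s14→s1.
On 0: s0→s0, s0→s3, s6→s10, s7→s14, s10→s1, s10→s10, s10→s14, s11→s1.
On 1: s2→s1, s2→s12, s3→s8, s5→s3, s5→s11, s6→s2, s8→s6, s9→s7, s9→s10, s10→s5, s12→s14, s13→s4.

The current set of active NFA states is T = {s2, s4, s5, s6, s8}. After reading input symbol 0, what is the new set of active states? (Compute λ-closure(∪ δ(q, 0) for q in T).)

{s4, s5, s6, s8, s10}

s6 on 0 → {s10}.
No 0-transition from s2, s4, s5, s8.
Union after reading 0: {s10}.
Now take the λ-closure:
From s10 via λ: add s4.
From s4 via λ: add s5.
From s5 via λ: add s6, s8.
No new states can be added; the closed set is {s4, s5, s6, s8, s10}.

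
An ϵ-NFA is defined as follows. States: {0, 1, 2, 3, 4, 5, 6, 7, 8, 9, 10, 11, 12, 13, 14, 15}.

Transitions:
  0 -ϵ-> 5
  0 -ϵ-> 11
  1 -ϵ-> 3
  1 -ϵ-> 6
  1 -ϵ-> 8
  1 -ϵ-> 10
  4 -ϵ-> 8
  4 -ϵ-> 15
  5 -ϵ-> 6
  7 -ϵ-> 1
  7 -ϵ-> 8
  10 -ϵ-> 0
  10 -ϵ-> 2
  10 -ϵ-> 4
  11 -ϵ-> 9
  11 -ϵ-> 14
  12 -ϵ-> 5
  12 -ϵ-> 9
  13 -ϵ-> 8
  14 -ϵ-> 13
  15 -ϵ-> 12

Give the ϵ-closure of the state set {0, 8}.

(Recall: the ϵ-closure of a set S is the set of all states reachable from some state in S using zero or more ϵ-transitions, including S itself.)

Start with {0, 8}.
From 0 via ϵ: add 5, 11.
From 5 via ϵ: add 6.
From 11 via ϵ: add 9, 14.
From 14 via ϵ: add 13.
No new states can be added; the closed set is {0, 5, 6, 8, 9, 11, 13, 14}.

{0, 5, 6, 8, 9, 11, 13, 14}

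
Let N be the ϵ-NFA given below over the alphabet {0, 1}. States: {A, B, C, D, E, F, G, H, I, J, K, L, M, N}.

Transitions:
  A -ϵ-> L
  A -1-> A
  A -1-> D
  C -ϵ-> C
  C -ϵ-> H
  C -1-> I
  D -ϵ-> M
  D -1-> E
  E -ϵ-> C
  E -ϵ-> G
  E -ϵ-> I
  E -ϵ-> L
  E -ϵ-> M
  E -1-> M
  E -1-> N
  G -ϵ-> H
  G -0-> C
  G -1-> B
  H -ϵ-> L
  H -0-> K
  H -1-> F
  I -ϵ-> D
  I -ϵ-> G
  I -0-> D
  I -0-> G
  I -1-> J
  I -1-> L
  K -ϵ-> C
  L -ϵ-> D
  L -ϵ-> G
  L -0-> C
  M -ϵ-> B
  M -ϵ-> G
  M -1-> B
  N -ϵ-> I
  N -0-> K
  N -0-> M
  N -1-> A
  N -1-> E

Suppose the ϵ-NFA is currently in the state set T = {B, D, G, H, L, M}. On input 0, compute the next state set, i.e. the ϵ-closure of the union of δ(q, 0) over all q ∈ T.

{B, C, D, G, H, K, L, M}

G on 0 → {C}.
H on 0 → {K}.
L on 0 → {C}.
No 0-transition from B, D, M.
Union after reading 0: {C, K}.
Now take the ϵ-closure:
From C via ϵ: add H.
From H via ϵ: add L.
From L via ϵ: add D, G.
From D via ϵ: add M.
From M via ϵ: add B.
No new states can be added; the closed set is {B, C, D, G, H, K, L, M}.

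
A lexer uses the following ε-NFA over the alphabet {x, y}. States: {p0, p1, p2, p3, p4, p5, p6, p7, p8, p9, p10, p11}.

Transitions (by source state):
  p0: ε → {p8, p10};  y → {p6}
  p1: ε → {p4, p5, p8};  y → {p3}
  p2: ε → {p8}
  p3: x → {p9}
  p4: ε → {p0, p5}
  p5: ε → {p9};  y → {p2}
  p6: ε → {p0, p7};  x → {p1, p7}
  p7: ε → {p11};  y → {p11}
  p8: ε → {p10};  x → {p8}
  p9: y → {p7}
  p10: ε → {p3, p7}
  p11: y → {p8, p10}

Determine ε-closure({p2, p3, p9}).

Start with {p2, p3, p9}.
From p2 via ε: add p8.
From p8 via ε: add p10.
From p10 via ε: add p7.
From p7 via ε: add p11.
No new states can be added; the closed set is {p2, p3, p7, p8, p9, p10, p11}.

{p2, p3, p7, p8, p9, p10, p11}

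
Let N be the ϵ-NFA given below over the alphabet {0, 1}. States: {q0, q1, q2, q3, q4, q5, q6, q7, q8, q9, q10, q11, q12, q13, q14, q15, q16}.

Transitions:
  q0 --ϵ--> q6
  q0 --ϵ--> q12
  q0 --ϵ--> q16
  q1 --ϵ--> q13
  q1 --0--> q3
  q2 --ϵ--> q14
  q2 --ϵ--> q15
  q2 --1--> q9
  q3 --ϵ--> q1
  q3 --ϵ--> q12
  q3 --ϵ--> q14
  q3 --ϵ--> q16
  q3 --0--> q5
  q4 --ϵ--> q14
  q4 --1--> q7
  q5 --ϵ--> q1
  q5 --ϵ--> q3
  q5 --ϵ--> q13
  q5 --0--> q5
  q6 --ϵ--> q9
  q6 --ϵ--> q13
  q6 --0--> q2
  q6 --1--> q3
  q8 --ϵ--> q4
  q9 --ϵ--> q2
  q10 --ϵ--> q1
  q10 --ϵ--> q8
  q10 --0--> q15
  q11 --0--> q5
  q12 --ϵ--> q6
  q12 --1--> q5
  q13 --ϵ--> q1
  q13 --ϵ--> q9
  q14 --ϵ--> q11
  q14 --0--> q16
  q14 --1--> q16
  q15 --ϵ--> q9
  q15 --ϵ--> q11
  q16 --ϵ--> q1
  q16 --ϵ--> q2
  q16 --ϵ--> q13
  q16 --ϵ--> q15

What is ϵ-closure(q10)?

Start with {q10}.
From q10 via ϵ: add q1, q8.
From q1 via ϵ: add q13.
From q8 via ϵ: add q4.
From q4 via ϵ: add q14.
From q13 via ϵ: add q9.
From q9 via ϵ: add q2.
From q14 via ϵ: add q11.
From q2 via ϵ: add q15.
No new states can be added; the closed set is {q1, q2, q4, q8, q9, q10, q11, q13, q14, q15}.

{q1, q2, q4, q8, q9, q10, q11, q13, q14, q15}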